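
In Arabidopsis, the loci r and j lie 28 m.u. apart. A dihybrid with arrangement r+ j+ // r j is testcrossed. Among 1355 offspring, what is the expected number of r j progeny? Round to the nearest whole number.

A map distance of 28 m.u. corresponds to a recombination frequency of 0.280.
The F1 is r+ j+ / r j, so r j is a parental gamete class with expected frequency (1 − r)/2 = 0.720/2 = 0.3600.
Expected number = 0.3600 × 1355 = 487.80 ≈ 488.

488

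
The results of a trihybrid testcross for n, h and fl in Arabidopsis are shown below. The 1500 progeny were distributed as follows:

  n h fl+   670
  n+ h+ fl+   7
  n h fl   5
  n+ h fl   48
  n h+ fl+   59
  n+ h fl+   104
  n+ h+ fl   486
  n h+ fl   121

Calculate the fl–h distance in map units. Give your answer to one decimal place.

The two most frequent reciprocal classes, n h fl+ and n+ h+ fl, are the parental types, so the F1 was n h fl+ / n+ h+ fl.
The two rarest classes, n h fl and n+ h+ fl+, are the double crossovers. Comparing them with the parentals, only the fl allele has switched, so fl is the middle locus and the order is h – fl – n.
Crossovers in the h–fl interval produce the single-crossover classes n h+ fl+ and n+ h fl (59 + 48 = 107) plus the double crossovers (12).
RF(h–fl) = (107 + 12) / 1500 = 119/1500 = 0.0793 → 7.9 map units.

7.9 map units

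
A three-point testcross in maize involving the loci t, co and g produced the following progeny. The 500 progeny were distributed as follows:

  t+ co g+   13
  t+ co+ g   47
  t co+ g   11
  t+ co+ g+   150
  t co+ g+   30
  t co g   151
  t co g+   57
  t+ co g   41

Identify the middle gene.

The two most frequent reciprocal classes, t+ co+ g+ and t co g, are the parental types, so the F1 was t+ co+ g+ / t co g.
The two rarest classes, t+ co g+ and t co+ g, are the double crossovers. Comparing them with the parentals, only the co allele has switched, so co is the middle locus and the order is t – co – g.

co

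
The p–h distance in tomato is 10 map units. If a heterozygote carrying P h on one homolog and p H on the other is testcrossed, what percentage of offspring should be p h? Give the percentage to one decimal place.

5.0%

A map distance of 10 map units corresponds to a recombination frequency of 0.100.
The F1 is P h / p H, so p h is a recombinant gamete class with expected frequency r/2 = 0.100/2 = 0.0500.
That is 0.0500 = 5.0% of the progeny.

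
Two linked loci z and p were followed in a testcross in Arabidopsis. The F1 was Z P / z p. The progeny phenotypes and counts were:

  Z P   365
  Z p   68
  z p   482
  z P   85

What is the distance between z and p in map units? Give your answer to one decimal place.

The recombinant classes are Z p and z P: 68 + 85 = 153.
Recombination frequency = 153/1000 = 0.1530 ≈ 15.3%, i.e. 15.3 map units.

15.3 map units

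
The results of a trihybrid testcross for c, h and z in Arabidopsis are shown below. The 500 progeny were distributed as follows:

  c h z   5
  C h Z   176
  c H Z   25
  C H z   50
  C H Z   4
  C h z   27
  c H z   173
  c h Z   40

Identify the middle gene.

h

The two most frequent reciprocal classes, C h Z and c H z, are the parental types, so the F1 was C h Z / c H z.
The two rarest classes, C H Z and c h z, are the double crossovers. Comparing them with the parentals, only the h allele has switched, so h is the middle locus and the order is z – h – c.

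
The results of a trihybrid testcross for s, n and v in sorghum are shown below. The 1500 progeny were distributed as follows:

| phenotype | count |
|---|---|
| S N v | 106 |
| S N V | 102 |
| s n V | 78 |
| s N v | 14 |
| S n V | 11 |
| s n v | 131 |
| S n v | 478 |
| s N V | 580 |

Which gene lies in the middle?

The two most frequent reciprocal classes, s N V and S n v, are the parental types, so the F1 was s N V / S n v.
The two rarest classes, s N v and S n V, are the double crossovers. Comparing them with the parentals, only the v allele has switched, so v is the middle locus and the order is s – v – n.

v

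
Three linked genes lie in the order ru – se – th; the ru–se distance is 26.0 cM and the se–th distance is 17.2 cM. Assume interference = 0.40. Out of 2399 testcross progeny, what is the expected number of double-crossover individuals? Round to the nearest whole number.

64

Map distances give recombination frequencies of 0.260 and 0.172 for the two intervals.
With interference 0.40 (so coincidence = 0.60), expected double-crossover frequency = 0.260 × 0.172 × 0.60 = 0.02683.
Expected number = 0.02683 × 2399 = 64.37 ≈ 64.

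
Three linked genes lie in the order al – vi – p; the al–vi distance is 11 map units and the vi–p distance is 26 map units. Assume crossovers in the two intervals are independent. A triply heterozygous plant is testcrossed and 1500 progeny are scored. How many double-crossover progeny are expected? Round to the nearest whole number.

Map distances give recombination frequencies of 0.110 and 0.260 for the two intervals.
With no interference, expected double-crossover frequency = 0.110 × 0.260 = 0.02860.
Expected number = 0.02860 × 1500 = 42.90 ≈ 43.

43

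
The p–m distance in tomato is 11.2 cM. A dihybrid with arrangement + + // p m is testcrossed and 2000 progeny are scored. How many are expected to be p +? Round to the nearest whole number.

A map distance of 11.2 cM corresponds to a recombination frequency of 0.112.
The F1 is + + / p m, so p + is a recombinant gamete class with expected frequency r/2 = 0.112/2 = 0.0560.
Expected number = 0.0560 × 2000 = 112.00 ≈ 112.

112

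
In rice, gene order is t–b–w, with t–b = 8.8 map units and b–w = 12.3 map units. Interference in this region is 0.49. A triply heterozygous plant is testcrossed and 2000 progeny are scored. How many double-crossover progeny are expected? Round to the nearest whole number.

Map distances give recombination frequencies of 0.088 and 0.123 for the two intervals.
With interference 0.49 (so coincidence = 0.51), expected double-crossover frequency = 0.088 × 0.123 × 0.51 = 0.00552.
Expected number = 0.00552 × 2000 = 11.04 ≈ 11.

11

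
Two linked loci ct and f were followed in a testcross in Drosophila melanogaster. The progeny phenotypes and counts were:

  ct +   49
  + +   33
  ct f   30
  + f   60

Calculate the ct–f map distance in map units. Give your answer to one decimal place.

The two most frequent classes, + f (60) and ct + (49), are the parental types, so the F1 was + f / ct +.
The recombinant classes are + + and ct f: 33 + 30 = 63.
Recombination frequency = 63/172 = 0.3663 ≈ 36.6%, i.e. 36.6 map units.

36.6 map units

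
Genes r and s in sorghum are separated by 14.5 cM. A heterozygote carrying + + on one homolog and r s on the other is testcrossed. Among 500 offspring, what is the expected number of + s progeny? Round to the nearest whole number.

36

A map distance of 14.5 cM corresponds to a recombination frequency of 0.145.
The F1 is + + / r s, so + s is a recombinant gamete class with expected frequency r/2 = 0.145/2 = 0.0725.
Expected number = 0.0725 × 500 = 36.25 ≈ 36.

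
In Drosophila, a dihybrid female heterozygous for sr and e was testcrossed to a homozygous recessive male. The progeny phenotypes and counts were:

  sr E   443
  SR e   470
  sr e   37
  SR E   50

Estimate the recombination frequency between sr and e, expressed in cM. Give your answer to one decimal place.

8.7 cM

The two most frequent classes, SR e (470) and sr E (443), are the parental types, so the F1 was SR e / sr E.
The recombinant classes are SR E and sr e: 50 + 37 = 87.
Recombination frequency = 87/1000 = 0.0870 ≈ 8.7%, i.e. 8.7 cM.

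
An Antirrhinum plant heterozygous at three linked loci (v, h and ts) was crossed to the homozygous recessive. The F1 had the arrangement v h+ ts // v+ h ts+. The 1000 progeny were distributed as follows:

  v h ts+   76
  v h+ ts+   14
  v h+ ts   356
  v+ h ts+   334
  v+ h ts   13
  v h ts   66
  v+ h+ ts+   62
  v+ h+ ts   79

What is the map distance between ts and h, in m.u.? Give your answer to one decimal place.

15.5 m.u.

The two rarest classes, v h+ ts+ and v+ h ts, are the double crossovers. Comparing them with the parentals, only the ts allele has switched, so ts is the middle locus and the order is v – ts – h.
Crossovers in the ts–h interval produce the single-crossover classes v h ts and v+ h+ ts+ (66 + 62 = 128) plus the double crossovers (27).
RF(ts–h) = (128 + 27) / 1000 = 155/1000 = 0.1550 → 15.5 m.u.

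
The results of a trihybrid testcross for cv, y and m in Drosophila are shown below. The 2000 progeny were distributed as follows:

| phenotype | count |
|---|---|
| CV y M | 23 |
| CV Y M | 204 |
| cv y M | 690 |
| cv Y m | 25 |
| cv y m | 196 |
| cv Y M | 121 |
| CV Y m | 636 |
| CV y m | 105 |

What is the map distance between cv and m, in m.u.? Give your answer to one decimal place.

22.4 m.u.

The two most frequent reciprocal classes, cv y M and CV Y m, are the parental types, so the F1 was cv y M / CV Y m.
The two rarest classes, CV y M and cv Y m, are the double crossovers. Comparing them with the parentals, only the cv allele has switched, so cv is the middle locus and the order is m – cv – y.
Crossovers in the m–cv interval produce the single-crossover classes cv y m and CV Y M (196 + 204 = 400) plus the double crossovers (48).
RF(m–cv) = (400 + 48) / 2000 = 448/2000 = 0.2240 → 22.4 m.u.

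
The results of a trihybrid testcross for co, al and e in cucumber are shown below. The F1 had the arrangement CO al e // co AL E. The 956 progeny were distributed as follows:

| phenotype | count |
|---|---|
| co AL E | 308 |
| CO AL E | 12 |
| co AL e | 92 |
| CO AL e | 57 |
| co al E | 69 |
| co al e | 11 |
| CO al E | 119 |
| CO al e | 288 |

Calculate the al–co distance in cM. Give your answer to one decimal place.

The two rarest classes, co al e and CO AL E, are the double crossovers. Comparing them with the parentals, only the co allele has switched, so co is the middle locus and the order is al – co – e.
Crossovers in the al–co interval produce the single-crossover classes CO AL e and co al E (57 + 69 = 126) plus the double crossovers (23).
RF(al–co) = (126 + 23) / 956 = 149/956 = 0.1559 → 15.6 cM.

15.6 cM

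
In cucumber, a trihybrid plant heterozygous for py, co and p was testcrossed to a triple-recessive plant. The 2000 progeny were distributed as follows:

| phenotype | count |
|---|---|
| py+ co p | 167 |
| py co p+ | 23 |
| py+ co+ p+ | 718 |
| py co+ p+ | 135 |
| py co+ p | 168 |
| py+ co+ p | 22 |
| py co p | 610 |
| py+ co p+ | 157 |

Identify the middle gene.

p

The two most frequent reciprocal classes, py co p and py+ co+ p+, are the parental types, so the F1 was py co p / py+ co+ p+.
The two rarest classes, py co p+ and py+ co+ p, are the double crossovers. Comparing them with the parentals, only the p allele has switched, so p is the middle locus and the order is py – p – co.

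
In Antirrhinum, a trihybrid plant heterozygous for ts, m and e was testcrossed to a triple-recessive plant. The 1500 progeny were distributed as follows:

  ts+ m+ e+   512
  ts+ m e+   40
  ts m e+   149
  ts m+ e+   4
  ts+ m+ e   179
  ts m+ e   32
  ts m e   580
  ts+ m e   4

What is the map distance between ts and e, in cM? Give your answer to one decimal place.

The two most frequent reciprocal classes, ts+ m+ e+ and ts m e, are the parental types, so the F1 was ts+ m+ e+ / ts m e.
The two rarest classes, ts m+ e+ and ts+ m e, are the double crossovers. Comparing them with the parentals, only the ts allele has switched, so ts is the middle locus and the order is m – ts – e.
Crossovers in the ts–e interval produce the single-crossover classes ts+ m+ e and ts m e+ (179 + 149 = 328) plus the double crossovers (8).
RF(ts–e) = (328 + 8) / 1500 = 336/1500 = 0.2240 → 22.4 cM.

22.4 cM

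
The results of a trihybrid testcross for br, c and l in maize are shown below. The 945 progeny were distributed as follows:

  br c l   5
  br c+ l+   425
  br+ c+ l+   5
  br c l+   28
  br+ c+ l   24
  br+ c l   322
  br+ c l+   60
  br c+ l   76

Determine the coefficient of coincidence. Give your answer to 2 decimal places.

1.04

The two most frequent reciprocal classes, br c+ l+ and br+ c l, are the parental types, so the F1 was br c+ l+ / br+ c l.
The two rarest classes, br+ c+ l+ and br c l, are the double crossovers. Comparing them with the parentals, only the br allele has switched, so br is the middle locus and the order is c – br – l.
c–br: (52 + 10)/945 = 0.0656; br–l: (136 + 10)/945 = 0.1545.
Expected DCO frequency = 0.0656 × 0.1545 ≈ 0.01014; observed = 10/945 ≈ 0.01058.
Coefficient of coincidence = 0.01058/0.01014 ≈ 1.04.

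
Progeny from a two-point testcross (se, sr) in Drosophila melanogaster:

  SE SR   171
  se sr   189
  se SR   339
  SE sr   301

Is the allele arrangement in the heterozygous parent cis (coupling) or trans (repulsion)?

The two most frequent classes are SE sr (301) and se SR (339); these are the parental (non-recombinant) types.
So the F1 carried SE sr on one chromosome and se SR on the other — the recessive alleles are on opposite chromosomes (trans / repulsion).

trans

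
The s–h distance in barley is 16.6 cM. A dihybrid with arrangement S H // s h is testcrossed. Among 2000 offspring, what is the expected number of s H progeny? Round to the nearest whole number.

166

A map distance of 16.6 cM corresponds to a recombination frequency of 0.166.
The F1 is S H / s h, so s H is a recombinant gamete class with expected frequency r/2 = 0.166/2 = 0.0830.
Expected number = 0.0830 × 2000 = 166.00 ≈ 166.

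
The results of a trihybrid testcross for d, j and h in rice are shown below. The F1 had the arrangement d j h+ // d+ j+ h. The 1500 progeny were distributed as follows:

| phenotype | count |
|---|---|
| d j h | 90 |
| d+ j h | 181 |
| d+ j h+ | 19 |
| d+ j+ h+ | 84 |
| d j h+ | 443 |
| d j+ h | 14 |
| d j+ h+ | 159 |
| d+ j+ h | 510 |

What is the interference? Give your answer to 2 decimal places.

The two rarest classes, d+ j h+ and d j+ h, are the double crossovers. Comparing them with the parentals, only the d allele has switched, so d is the middle locus and the order is h – d – j.
h–d: (174 + 33)/1500 = 0.1380; d–j: (340 + 33)/1500 = 0.2487.
Expected DCO frequency = 0.1380 × 0.2487 ≈ 0.03432; observed = 33/1500 ≈ 0.02200.
Coefficient of coincidence = 0.02200/0.03432 ≈ 0.64; interference = 1 − 0.64 = 0.36.

0.36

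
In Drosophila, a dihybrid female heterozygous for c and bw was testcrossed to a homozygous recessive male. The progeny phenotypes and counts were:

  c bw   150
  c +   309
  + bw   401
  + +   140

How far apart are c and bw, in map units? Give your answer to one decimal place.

The two most frequent classes, + bw (401) and c + (309), are the parental types, so the F1 was + bw / c +.
The recombinant classes are + + and c bw: 140 + 150 = 290.
Recombination frequency = 290/1000 = 0.2900 ≈ 29.0%, i.e. 29.0 map units.

29.0 map units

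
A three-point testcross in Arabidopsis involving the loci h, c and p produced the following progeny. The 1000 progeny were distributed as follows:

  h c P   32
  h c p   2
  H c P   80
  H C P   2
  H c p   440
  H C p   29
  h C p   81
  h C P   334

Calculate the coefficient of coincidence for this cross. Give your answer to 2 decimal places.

0.37

The two most frequent reciprocal classes, H c p and h C P, are the parental types, so the F1 was H c p / h C P.
The two rarest classes, h c p and H C P, are the double crossovers. Comparing them with the parentals, only the h allele has switched, so h is the middle locus and the order is p – h – c.
p–h: (161 + 4)/1000 = 0.1650; h–c: (61 + 4)/1000 = 0.0650.
Expected DCO frequency = 0.1650 × 0.0650 ≈ 0.01073; observed = 4/1000 ≈ 0.00400.
Coefficient of coincidence = 0.00400/0.01073 ≈ 0.37.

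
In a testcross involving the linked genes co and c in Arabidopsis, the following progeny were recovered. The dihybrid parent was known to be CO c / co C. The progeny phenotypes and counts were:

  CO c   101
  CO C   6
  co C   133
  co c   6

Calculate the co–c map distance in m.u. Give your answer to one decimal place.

The recombinant classes are CO C and co c: 6 + 6 = 12.
Recombination frequency = 12/246 = 0.0488 ≈ 4.9%, i.e. 4.9 m.u.

4.9 m.u.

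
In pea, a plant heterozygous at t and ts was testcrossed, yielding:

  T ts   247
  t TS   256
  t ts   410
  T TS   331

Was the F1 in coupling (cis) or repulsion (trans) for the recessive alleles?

cis

The two most frequent classes are T TS (331) and t ts (410); these are the parental (non-recombinant) types.
So the F1 carried T TS on one chromosome and t ts on the other — the recessive alleles are on the same chromosome (cis / coupling).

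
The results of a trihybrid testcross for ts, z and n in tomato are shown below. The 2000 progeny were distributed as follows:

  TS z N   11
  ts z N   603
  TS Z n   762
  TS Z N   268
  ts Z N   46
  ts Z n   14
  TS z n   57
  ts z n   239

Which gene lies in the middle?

ts

The two most frequent reciprocal classes, TS Z n and ts z N, are the parental types, so the F1 was TS Z n / ts z N.
The two rarest classes, ts Z n and TS z N, are the double crossovers. Comparing them with the parentals, only the ts allele has switched, so ts is the middle locus and the order is z – ts – n.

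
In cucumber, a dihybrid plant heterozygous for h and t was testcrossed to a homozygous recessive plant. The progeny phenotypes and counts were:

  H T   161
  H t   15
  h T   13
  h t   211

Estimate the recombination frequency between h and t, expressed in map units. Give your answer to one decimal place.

7.0 map units

The two most frequent classes, H T (161) and h t (211), are the parental types, so the F1 was H T / h t.
The recombinant classes are H t and h T: 15 + 13 = 28.
Recombination frequency = 28/400 = 0.0700 ≈ 7.0%, i.e. 7.0 map units.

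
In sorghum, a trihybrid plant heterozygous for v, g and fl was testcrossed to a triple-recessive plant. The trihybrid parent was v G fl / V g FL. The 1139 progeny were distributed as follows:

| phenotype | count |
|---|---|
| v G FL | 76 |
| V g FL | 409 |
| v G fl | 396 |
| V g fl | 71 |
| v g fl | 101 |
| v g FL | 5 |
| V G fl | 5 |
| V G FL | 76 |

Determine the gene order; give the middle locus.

The two rarest classes, V G fl and v g FL, are the double crossovers. Comparing them with the parentals, only the v allele has switched, so v is the middle locus and the order is fl – v – g.

v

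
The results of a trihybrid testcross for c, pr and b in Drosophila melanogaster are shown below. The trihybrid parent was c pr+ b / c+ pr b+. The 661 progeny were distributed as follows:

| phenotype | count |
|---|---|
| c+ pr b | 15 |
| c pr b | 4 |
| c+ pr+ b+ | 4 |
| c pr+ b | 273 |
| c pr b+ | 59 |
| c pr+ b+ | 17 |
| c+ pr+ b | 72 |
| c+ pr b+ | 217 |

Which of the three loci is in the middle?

pr

The two rarest classes, c pr b and c+ pr+ b+, are the double crossovers. Comparing them with the parentals, only the pr allele has switched, so pr is the middle locus and the order is b – pr – c.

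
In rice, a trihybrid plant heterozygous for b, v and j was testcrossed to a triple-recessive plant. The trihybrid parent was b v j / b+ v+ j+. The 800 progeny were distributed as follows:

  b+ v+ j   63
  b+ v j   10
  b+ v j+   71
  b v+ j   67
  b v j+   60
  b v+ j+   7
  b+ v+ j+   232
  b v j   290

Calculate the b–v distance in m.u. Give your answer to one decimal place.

The two rarest classes, b+ v j and b v+ j+, are the double crossovers. Comparing them with the parentals, only the b allele has switched, so b is the middle locus and the order is v – b – j.
Crossovers in the v–b interval produce the single-crossover classes b v+ j and b+ v j+ (67 + 71 = 138) plus the double crossovers (17).
RF(v–b) = (138 + 17) / 800 = 155/800 = 0.1938 → 19.4 m.u.

19.4 m.u.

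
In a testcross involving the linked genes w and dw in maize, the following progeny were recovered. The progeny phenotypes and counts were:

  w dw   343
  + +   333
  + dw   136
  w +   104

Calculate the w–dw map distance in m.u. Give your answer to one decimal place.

The two most frequent classes, + + (333) and w dw (343), are the parental types, so the F1 was + + / w dw.
The recombinant classes are + dw and w +: 136 + 104 = 240.
Recombination frequency = 240/916 = 0.2620 ≈ 26.2%, i.e. 26.2 m.u.

26.2 m.u.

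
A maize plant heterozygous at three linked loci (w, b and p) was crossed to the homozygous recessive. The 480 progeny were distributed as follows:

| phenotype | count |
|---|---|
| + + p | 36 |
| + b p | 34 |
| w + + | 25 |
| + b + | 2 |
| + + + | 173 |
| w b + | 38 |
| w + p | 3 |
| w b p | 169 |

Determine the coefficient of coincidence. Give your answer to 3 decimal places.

The two most frequent reciprocal classes, w b p and + + +, are the parental types, so the F1 was w b p / + + +.
The two rarest classes, w + p and + b +, are the double crossovers. Comparing them with the parentals, only the b allele has switched, so b is the middle locus and the order is p – b – w.
p–b: (74 + 5)/480 = 0.1646; b–w: (59 + 5)/480 = 0.1333.
Expected DCO frequency = 0.1646 × 0.1333 ≈ 0.02194; observed = 5/480 ≈ 0.01042.
Coefficient of coincidence = 0.01042/0.02194 ≈ 0.475.

0.475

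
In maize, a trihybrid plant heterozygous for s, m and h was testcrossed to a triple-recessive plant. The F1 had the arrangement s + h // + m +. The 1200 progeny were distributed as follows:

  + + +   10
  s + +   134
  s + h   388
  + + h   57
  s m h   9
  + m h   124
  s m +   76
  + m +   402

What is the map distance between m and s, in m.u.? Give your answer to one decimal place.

12.7 m.u.

The two rarest classes, s m h and + + +, are the double crossovers. Comparing them with the parentals, only the m allele has switched, so m is the middle locus and the order is h – m – s.
Crossovers in the m–s interval produce the single-crossover classes + + h and s m + (57 + 76 = 133) plus the double crossovers (19).
RF(m–s) = (133 + 19) / 1200 = 152/1200 = 0.1267 → 12.7 m.u.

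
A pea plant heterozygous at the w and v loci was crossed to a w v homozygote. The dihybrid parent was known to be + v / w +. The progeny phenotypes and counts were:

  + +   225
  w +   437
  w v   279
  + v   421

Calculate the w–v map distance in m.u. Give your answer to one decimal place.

37.0 m.u.

The recombinant classes are + + and w v: 225 + 279 = 504.
Recombination frequency = 504/1362 = 0.3700 ≈ 37.0%, i.e. 37.0 m.u.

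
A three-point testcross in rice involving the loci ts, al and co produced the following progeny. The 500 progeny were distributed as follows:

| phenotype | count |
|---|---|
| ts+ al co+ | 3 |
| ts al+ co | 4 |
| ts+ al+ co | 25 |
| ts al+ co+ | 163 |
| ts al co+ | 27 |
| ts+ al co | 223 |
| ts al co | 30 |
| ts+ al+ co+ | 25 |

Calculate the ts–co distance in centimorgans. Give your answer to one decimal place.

12.4 centimorgans

The two most frequent reciprocal classes, ts al+ co+ and ts+ al co, are the parental types, so the F1 was ts al+ co+ / ts+ al co.
The two rarest classes, ts al+ co and ts+ al co+, are the double crossovers. Comparing them with the parentals, only the co allele has switched, so co is the middle locus and the order is al – co – ts.
Crossovers in the co–ts interval produce the single-crossover classes ts+ al+ co+ and ts al co (25 + 30 = 55) plus the double crossovers (7).
RF(co–ts) = (55 + 7) / 500 = 62/500 = 0.1240 → 12.4 centimorgans.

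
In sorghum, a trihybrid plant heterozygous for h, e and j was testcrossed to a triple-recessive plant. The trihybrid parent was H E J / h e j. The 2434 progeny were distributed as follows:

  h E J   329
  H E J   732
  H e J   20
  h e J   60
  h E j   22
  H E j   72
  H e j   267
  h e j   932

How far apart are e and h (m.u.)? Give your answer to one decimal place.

The two rarest classes, H e J and h E j, are the double crossovers. Comparing them with the parentals, only the e allele has switched, so e is the middle locus and the order is h – e – j.
Crossovers in the h–e interval produce the single-crossover classes h E J and H e j (329 + 267 = 596) plus the double crossovers (42).
RF(h–e) = (596 + 42) / 2434 = 638/2434 = 0.2621 → 26.2 m.u.

26.2 m.u.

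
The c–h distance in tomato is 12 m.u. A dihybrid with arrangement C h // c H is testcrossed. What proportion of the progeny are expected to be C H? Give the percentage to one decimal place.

A map distance of 12 m.u. corresponds to a recombination frequency of 0.120.
The F1 is C h / c H, so C H is a recombinant gamete class with expected frequency r/2 = 0.120/2 = 0.0600.
That is 0.0600 = 6.0% of the progeny.

6.0%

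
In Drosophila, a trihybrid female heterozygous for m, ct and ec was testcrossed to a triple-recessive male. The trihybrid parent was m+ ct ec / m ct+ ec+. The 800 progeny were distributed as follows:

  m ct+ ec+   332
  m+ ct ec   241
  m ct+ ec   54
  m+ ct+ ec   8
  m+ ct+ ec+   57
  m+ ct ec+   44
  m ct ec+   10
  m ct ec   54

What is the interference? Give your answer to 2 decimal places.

The two rarest classes, m+ ct+ ec and m ct ec+, are the double crossovers. Comparing them with the parentals, only the ct allele has switched, so ct is the middle locus and the order is m – ct – ec.
m–ct: (111 + 18)/800 = 0.1613; ct–ec: (98 + 18)/800 = 0.1450.
Expected DCO frequency = 0.1613 × 0.1450 ≈ 0.02339; observed = 18/800 ≈ 0.02250.
Coefficient of coincidence = 0.02250/0.02339 ≈ 0.96; interference = 1 − 0.96 = 0.04.

0.04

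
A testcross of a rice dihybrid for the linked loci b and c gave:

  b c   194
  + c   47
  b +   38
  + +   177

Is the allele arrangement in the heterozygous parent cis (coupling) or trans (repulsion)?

cis

The two most frequent classes are + + (177) and b c (194); these are the parental (non-recombinant) types.
So the F1 carried + + on one chromosome and b c on the other — the recessive alleles are on the same chromosome (cis / coupling).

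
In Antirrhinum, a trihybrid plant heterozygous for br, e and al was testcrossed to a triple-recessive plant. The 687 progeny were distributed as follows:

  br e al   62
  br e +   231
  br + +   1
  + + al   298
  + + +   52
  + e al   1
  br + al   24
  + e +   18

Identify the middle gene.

e

The two most frequent reciprocal classes, + + al and br e +, are the parental types, so the F1 was + + al / br e +.
The two rarest classes, + e al and br + +, are the double crossovers. Comparing them with the parentals, only the e allele has switched, so e is the middle locus and the order is br – e – al.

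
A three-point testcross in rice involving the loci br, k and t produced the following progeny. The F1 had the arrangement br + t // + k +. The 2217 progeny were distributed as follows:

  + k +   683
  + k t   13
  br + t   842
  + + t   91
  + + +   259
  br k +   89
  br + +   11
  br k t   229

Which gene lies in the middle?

t

The two rarest classes, br + + and + k t, are the double crossovers. Comparing them with the parentals, only the t allele has switched, so t is the middle locus and the order is k – t – br.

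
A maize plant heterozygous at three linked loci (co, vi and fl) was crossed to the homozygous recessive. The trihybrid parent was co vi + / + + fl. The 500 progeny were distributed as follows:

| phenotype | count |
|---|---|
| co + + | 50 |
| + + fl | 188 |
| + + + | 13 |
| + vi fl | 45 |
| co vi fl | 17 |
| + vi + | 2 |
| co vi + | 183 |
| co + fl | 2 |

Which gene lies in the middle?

co

The two rarest classes, + vi + and co + fl, are the double crossovers. Comparing them with the parentals, only the co allele has switched, so co is the middle locus and the order is vi – co – fl.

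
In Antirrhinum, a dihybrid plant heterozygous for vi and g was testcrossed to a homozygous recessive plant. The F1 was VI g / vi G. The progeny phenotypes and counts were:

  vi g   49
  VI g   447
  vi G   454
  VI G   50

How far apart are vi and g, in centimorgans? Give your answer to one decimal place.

The recombinant classes are VI G and vi g: 50 + 49 = 99.
Recombination frequency = 99/1000 = 0.0990 ≈ 9.9%, i.e. 9.9 centimorgans.

9.9 centimorgans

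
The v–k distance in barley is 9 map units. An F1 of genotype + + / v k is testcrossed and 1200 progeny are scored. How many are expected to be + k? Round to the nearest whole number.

A map distance of 9 map units corresponds to a recombination frequency of 0.090.
The F1 is + + / v k, so + k is a recombinant gamete class with expected frequency r/2 = 0.090/2 = 0.0450.
Expected number = 0.0450 × 1200 = 54.00 ≈ 54.

54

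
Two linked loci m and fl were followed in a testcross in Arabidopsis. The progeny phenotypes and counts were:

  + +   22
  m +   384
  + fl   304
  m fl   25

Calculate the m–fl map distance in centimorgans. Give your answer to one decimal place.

The two most frequent classes, + fl (304) and m + (384), are the parental types, so the F1 was + fl / m +.
The recombinant classes are + + and m fl: 22 + 25 = 47.
Recombination frequency = 47/735 = 0.0639 ≈ 6.4%, i.e. 6.4 centimorgans.

6.4 centimorgans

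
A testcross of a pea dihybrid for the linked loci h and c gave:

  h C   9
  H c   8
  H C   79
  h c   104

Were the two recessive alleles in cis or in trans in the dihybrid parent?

cis

The two most frequent classes are H C (79) and h c (104); these are the parental (non-recombinant) types.
So the F1 carried H C on one chromosome and h c on the other — the recessive alleles are on the same chromosome (cis / coupling).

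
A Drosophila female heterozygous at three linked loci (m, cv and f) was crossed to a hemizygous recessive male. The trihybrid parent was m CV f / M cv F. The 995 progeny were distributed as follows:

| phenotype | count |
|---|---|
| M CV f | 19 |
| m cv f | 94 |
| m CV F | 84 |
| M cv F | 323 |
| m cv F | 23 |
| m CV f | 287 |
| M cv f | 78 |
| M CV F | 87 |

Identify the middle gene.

m

The two rarest classes, M CV f and m cv F, are the double crossovers. Comparing them with the parentals, only the m allele has switched, so m is the middle locus and the order is cv – m – f.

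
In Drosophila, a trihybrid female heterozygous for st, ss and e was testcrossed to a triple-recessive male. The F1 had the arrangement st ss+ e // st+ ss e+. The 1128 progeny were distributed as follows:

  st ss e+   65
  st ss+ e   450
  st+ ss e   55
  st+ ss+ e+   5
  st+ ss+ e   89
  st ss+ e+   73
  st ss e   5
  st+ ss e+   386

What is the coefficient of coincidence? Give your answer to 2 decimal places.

The two rarest classes, st ss e and st+ ss+ e+, are the double crossovers. Comparing them with the parentals, only the ss allele has switched, so ss is the middle locus and the order is st – ss – e.
st–ss: (154 + 10)/1128 = 0.1454; ss–e: (128 + 10)/1128 = 0.1223.
Expected DCO frequency = 0.1454 × 0.1223 ≈ 0.01778; observed = 10/1128 ≈ 0.00887.
Coefficient of coincidence = 0.00887/0.01778 ≈ 0.50.

0.50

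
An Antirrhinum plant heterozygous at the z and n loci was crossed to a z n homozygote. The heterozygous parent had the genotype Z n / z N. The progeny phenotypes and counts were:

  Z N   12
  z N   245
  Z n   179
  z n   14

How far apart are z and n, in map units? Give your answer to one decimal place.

5.8 map units

The recombinant classes are Z N and z n: 12 + 14 = 26.
Recombination frequency = 26/450 = 0.0578 ≈ 5.8%, i.e. 5.8 map units.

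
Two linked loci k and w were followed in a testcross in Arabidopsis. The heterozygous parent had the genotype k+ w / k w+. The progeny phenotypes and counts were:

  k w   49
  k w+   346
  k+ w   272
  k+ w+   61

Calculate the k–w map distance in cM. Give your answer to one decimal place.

15.1 cM

The recombinant classes are k+ w+ and k w: 61 + 49 = 110.
Recombination frequency = 110/728 = 0.1511 ≈ 15.1%, i.e. 15.1 cM.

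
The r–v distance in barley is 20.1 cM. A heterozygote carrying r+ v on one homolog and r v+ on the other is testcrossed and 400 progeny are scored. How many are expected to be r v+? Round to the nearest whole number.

A map distance of 20.1 cM corresponds to a recombination frequency of 0.201.
The F1 is r+ v / r v+, so r v+ is a parental gamete class with expected frequency (1 − r)/2 = 0.799/2 = 0.3995.
Expected number = 0.3995 × 400 = 159.80 ≈ 160.

160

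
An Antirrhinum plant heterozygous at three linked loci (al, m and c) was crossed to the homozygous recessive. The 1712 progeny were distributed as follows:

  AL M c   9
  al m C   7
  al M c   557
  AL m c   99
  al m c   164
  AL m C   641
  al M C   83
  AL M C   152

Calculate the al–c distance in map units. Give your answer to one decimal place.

11.6 map units

The two most frequent reciprocal classes, AL m C and al M c, are the parental types, so the F1 was AL m C / al M c.
The two rarest classes, al m C and AL M c, are the double crossovers. Comparing them with the parentals, only the al allele has switched, so al is the middle locus and the order is c – al – m.
Crossovers in the c–al interval produce the single-crossover classes AL m c and al M C (99 + 83 = 182) plus the double crossovers (16).
RF(c–al) = (182 + 16) / 1712 = 198/1712 = 0.1157 → 11.6 map units.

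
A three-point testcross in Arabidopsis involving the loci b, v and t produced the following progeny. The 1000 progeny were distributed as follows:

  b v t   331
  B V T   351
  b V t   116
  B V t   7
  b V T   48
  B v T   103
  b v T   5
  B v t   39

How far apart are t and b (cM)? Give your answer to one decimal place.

The two most frequent reciprocal classes, B V T and b v t, are the parental types, so the F1 was B V T / b v t.
The two rarest classes, B V t and b v T, are the double crossovers. Comparing them with the parentals, only the t allele has switched, so t is the middle locus and the order is v – t – b.
Crossovers in the t–b interval produce the single-crossover classes b V T and B v t (48 + 39 = 87) plus the double crossovers (12).
RF(t–b) = (87 + 12) / 1000 = 99/1000 = 0.0990 → 9.9 cM.

9.9 cM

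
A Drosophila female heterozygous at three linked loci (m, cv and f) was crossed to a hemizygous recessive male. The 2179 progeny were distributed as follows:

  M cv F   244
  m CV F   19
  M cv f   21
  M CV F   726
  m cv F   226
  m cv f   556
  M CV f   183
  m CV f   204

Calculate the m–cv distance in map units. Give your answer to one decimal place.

22.4 map units

The two most frequent reciprocal classes, m cv f and M CV F, are the parental types, so the F1 was m cv f / M CV F.
The two rarest classes, M cv f and m CV F, are the double crossovers. Comparing them with the parentals, only the m allele has switched, so m is the middle locus and the order is f – m – cv.
Crossovers in the m–cv interval produce the single-crossover classes m CV f and M cv F (204 + 244 = 448) plus the double crossovers (40).
RF(m–cv) = (448 + 40) / 2179 = 488/2179 = 0.2240 → 22.4 map units.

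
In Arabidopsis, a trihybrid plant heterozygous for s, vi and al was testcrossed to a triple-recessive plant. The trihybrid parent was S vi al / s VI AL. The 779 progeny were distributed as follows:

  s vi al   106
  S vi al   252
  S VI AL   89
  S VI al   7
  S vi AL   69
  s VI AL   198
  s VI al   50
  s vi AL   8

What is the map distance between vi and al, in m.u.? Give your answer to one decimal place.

The two rarest classes, S VI al and s vi AL, are the double crossovers. Comparing them with the parentals, only the vi allele has switched, so vi is the middle locus and the order is al – vi – s.
Crossovers in the al–vi interval produce the single-crossover classes S vi AL and s VI al (69 + 50 = 119) plus the double crossovers (15).
RF(al–vi) = (119 + 15) / 779 = 134/779 = 0.1720 → 17.2 m.u.

17.2 m.u.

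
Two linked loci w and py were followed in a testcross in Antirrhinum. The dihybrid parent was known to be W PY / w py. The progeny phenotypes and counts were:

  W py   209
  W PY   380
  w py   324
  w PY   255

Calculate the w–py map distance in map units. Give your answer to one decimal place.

The recombinant classes are W py and w PY: 209 + 255 = 464.
Recombination frequency = 464/1168 = 0.3973 ≈ 39.7%, i.e. 39.7 map units.

39.7 map units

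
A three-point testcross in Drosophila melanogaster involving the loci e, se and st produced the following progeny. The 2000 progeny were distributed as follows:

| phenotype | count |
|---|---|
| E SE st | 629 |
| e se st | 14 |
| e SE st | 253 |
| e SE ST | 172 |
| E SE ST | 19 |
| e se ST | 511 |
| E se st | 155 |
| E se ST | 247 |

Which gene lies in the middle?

st

The two most frequent reciprocal classes, E SE st and e se ST, are the parental types, so the F1 was E SE st / e se ST.
The two rarest classes, E SE ST and e se st, are the double crossovers. Comparing them with the parentals, only the st allele has switched, so st is the middle locus and the order is e – st – se.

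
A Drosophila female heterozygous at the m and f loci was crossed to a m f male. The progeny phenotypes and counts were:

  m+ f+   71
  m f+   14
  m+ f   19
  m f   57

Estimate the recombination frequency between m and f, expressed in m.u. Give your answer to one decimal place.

The two most frequent classes, m+ f+ (71) and m f (57), are the parental types, so the F1 was m+ f+ / m f.
The recombinant classes are m+ f and m f+: 19 + 14 = 33.
Recombination frequency = 33/161 = 0.2050 ≈ 20.5%, i.e. 20.5 m.u.

20.5 m.u.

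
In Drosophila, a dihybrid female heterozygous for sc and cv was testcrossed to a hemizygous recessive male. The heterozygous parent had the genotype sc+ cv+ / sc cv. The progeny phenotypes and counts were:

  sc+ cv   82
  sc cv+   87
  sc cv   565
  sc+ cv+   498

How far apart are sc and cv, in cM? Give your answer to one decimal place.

The recombinant classes are sc+ cv and sc cv+: 82 + 87 = 169.
Recombination frequency = 169/1232 = 0.1372 ≈ 13.7%, i.e. 13.7 cM.

13.7 cM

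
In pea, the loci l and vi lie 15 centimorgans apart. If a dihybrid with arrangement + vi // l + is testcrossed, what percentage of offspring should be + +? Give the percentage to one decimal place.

7.5%

A map distance of 15 centimorgans corresponds to a recombination frequency of 0.150.
The F1 is + vi / l +, so + + is a recombinant gamete class with expected frequency r/2 = 0.150/2 = 0.0750.
That is 0.0750 = 7.5% of the progeny.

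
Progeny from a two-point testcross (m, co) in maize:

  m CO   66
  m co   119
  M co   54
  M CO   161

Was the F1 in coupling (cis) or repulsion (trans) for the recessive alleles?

The two most frequent classes are M CO (161) and m co (119); these are the parental (non-recombinant) types.
So the F1 carried M CO on one chromosome and m co on the other — the recessive alleles are on the same chromosome (cis / coupling).

cis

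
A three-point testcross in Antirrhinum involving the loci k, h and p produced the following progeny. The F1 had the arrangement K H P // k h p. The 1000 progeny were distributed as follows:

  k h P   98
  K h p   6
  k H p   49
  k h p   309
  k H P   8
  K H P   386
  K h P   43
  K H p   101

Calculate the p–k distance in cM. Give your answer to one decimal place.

The two rarest classes, k H P and K h p, are the double crossovers. Comparing them with the parentals, only the k allele has switched, so k is the middle locus and the order is h – k – p.
Crossovers in the k–p interval produce the single-crossover classes K H p and k h P (101 + 98 = 199) plus the double crossovers (14).
RF(k–p) = (199 + 14) / 1000 = 213/1000 = 0.2130 → 21.3 cM.

21.3 cM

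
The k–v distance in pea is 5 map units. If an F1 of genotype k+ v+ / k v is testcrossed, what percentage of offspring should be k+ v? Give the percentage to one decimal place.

2.5%

A map distance of 5 map units corresponds to a recombination frequency of 0.050.
The F1 is k+ v+ / k v, so k+ v is a recombinant gamete class with expected frequency r/2 = 0.050/2 = 0.0250.
That is 0.0250 = 2.5% of the progeny.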